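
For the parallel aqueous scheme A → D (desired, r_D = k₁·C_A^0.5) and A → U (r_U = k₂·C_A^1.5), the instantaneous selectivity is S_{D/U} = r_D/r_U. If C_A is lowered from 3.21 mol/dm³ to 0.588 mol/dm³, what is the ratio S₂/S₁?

S_{D/U} = (k₁/k₂)·C_A⁻¹, so S₂/S₁ = (C_{A,2}/C_{A,1})⁻¹.
= 3.21/0.588 = 5.46.
Selectivity toward D rises as C_A falls — low-concentration operation is favoured.

5.46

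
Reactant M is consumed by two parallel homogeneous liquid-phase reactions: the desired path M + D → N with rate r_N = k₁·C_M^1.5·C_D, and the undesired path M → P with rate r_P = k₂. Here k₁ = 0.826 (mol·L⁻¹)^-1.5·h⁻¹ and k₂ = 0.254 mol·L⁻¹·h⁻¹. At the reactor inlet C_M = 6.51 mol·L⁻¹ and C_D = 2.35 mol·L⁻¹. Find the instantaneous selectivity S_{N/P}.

127

S_{N/P} = r_N/r_P = (k₁·C_M^1.5·C_D)/(k₂) = (k₁/k₂)·C_M^1.5·C_D.
= (0.826×6.510^1.5×2.350) / (0.254) = 32.24/0.2540 = 127.
Since the desired path is higher order in M, keeping C_M high (PFR or concentrated feed) favours N.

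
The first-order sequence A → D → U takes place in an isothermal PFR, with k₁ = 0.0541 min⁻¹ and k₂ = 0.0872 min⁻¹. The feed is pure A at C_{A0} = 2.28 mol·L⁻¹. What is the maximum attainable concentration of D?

At the optimum, C_{D,max}/C_{A0} = (k₁/k₂)^[k₂/(k₂−k₁)].
= (0.0541/0.0872)^(0.0872/(0.0872−0.0541)) = (0.6204)^(2.634) = 0.2843.
C_{D,max} = 0.2843×2.28 = 0.648 mol·L⁻¹.

0.648 mol·L⁻¹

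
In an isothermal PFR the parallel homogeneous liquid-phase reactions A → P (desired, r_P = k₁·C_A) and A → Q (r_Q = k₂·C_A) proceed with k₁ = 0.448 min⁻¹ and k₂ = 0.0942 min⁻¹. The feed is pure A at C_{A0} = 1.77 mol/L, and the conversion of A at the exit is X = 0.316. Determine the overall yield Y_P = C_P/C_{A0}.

0.261

C_A = C_{A0}(1−X) = 1.211 mol/L.
Both paths are first order in A, so the instantaneous fraction to P is constant: dC_P/d(−C_A) = k₁/(k₁+k₂) = 0.8263.
C_P = 0.8263·(C_{A0}−C_A) = 0.8263×0.5593 = 0.462 mol/L.
Y_P = C_P/C_{A0} = 0.4621/1.77 = 0.261.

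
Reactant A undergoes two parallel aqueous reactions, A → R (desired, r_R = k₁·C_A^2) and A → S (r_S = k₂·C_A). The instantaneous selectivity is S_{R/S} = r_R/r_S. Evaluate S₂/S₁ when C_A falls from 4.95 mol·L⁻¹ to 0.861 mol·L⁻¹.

S_{R/S} = (k₁/k₂)·C_A, so S₂/S₁ = (C_{A,2}/C_{A,1}).
= 0.861/4.95 = 0.174.
Selectivity toward R falls as C_A falls — high-concentration operation is favoured.

0.174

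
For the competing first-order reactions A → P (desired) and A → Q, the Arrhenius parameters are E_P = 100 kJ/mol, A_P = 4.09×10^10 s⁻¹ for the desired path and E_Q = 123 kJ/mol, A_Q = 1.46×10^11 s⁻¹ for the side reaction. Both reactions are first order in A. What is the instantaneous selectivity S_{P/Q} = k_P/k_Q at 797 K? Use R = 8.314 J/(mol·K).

k_P/k_Q = (A_P/A_Q)·exp[−(E_P−E_Q)/(RT)] = (A_P/A_Q)·exp[(E_Q−E_P)/(RT)].
(E_Q−E_P)/(RT) = (123−100)×10³/(8.314×797) = 23000/6626 = 3.471.
k_P/k_Q = (4.09×10^10/1.46×10^11)·exp(3.471) = 0.2801 × 32.17 = 9.01.

9.01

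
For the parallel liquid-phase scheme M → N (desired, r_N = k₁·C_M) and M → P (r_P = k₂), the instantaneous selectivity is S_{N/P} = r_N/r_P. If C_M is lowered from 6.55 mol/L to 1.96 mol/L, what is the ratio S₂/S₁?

0.299

S_{N/P} = (k₁/k₂)·C_M, so S₂/S₁ = (C_{M,2}/C_{M,1}).
= 1.96/6.55 = 0.299.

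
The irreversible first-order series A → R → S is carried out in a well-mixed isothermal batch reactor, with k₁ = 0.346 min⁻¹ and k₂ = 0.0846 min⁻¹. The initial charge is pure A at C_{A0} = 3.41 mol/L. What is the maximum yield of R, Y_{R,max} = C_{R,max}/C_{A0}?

For a first-order series the maximum intermediate yield is C_{R,max}/C_{A0} = (k₁/k₂)^[k₂/(k₂−k₁)].
= (0.346/0.0846)^(0.0846/(0.0846−0.346)) = (4.090)^(-0.3236) = 0.6339.

0.634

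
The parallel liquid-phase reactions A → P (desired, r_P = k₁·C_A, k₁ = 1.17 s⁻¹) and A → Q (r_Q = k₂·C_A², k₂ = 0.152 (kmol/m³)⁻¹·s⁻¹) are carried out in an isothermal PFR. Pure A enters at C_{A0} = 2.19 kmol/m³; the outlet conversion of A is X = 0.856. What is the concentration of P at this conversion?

1.62 kmol/m³

C_A = C_{A0}(1−X) = 0.3154 kmol/m³.
Along a PFR/batch, dC_P/dC_A = −r_P/(r_P+r_Q) = −k₁/(k₁+k₂·C_A).
Integrating from C_{A0} to C_A: C_P = (1.17/0.152)·ln[(1.17+0.152·2.19)/(1.17+0.152·0.315)] = 7.697·ln(1.503/1.218) = 1.618 kmol/m³.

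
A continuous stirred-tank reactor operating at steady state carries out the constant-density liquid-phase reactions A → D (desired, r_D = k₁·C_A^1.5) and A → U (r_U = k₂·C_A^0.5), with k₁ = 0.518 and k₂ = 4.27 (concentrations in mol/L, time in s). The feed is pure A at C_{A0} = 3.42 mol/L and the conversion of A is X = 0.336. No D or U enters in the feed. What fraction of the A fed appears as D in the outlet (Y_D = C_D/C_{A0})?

0.0726

Exit C_A = C_{A0}(1−X) = 3.42×0.664 = 2.271 mol/L.
In a CSTR the entire volume is at exit conditions, so r_D = 0.518×2.271^1.5 = 1.773 and r_U = 4.27×2.271^0.5 = 6.435.
Fraction of consumed A going to D: r_D/(r_D+r_U) = 0.2160.
C_D = 0.2160·C_{A0}·X = 0.2160×3.42×0.336 = 0.248 mol/L; Y_D = C_D/C_{A0} = 0.0726.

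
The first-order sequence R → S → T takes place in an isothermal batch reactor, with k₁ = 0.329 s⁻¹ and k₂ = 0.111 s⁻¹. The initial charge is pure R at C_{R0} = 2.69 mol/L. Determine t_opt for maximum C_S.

For first-order series the maximum of C_S occurs at t_opt = ln(k₂/k₁)/(k₂−k₁).
= ln(0.111/0.329)/(0.111−0.329) = ln(0.3374)/-0.2180 = -1.087/-0.2180 = 4.98 s.

4.98 s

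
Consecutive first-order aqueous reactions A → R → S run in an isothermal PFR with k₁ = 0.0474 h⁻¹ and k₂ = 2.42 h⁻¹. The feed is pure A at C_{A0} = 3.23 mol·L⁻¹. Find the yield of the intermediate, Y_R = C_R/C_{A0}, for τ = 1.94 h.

0.0180

For first-order series with pure A initially, C_R(τ) = k₁C_{A0}/(k₂−k₁)·(e^(−k₁τ) − e^(−k₂τ)).
e^(−k₁τ) = e^(−0.0474×1.94) = e^(−0.09196) = 0.9121; e^(−k₂τ) = e^(−4.695) = 0.009143.
C_R = 0.0474×3.23/(2.42−0.0474) × (0.9121−0.009143) = 0.06453×0.9030 = 0.05827 mol·L⁻¹.
Y_R = C_R/C_{A0} = 0.05827/3.23 = 0.0180.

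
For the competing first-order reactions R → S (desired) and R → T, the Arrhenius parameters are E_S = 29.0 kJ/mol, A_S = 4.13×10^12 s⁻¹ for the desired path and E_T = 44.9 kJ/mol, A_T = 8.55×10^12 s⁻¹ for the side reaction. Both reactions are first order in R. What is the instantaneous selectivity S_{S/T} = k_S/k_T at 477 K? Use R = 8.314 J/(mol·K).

Since both paths have the same order in R, the concentration cancels and S_{S/T} = k_S/k_T = (A_S/A_T)·exp[(E_T−E_S)/(RT)].
(E_T−E_S)/(RT) = (44.9−29.0)×10³/(8.314×477) = 15900/3966 = 4.009.
k_S/k_T = (4.13×10^12/8.55×10^12)·exp(4.009) = 0.4830 × 55.11 = 26.6.
Since E_S < E_T, lowering the temperature improves selectivity toward S.

26.6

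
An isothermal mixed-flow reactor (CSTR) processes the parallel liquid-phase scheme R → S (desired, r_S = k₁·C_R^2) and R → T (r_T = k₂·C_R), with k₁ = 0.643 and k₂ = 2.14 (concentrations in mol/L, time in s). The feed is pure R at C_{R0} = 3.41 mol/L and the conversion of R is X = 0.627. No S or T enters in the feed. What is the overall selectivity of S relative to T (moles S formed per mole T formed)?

0.382

Exit C_R = C_{R0}(1−X) = 3.41×0.373 = 1.272 mol/L.
Rates in a CSTR are evaluated at the outlet concentration: r_S = 0.643×1.272^2 = 1.040, r_T = 2.14×1.272 = 2.722.
Overall selectivity = C_S/C_T = r_Sτ/(r_Tτ) = r_S/r_T = 0.382.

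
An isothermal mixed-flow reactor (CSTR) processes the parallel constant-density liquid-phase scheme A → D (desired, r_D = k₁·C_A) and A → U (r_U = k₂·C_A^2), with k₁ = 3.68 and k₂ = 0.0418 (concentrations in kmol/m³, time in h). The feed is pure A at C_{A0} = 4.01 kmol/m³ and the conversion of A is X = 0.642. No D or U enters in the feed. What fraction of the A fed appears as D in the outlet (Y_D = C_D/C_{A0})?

Exit C_A = C_{A0}(1−X) = 4.01×0.358 = 1.436 kmol/m³.
A CSTR operates uniformly at the exit composition, giving r_D = 5.283 and r_U = 0.08615 (each k·C_A^n at C_A = 1.436).
Fraction of consumed A going to D: r_D/(r_D+r_U) = 0.9840.
C_D = 0.9840·C_{A0}·X = 0.9840×4.01×0.642 = 2.53 kmol/m³; Y_D = C_D/C_{A0} = 0.632.

0.632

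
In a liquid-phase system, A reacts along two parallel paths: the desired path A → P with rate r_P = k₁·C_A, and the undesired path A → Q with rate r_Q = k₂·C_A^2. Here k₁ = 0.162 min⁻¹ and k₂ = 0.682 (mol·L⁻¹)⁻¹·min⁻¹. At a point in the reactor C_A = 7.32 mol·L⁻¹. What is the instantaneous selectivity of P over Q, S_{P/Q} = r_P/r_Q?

S_{P/Q} = r_P/r_Q = (k₁·C_A)/(k₂·C_A^2) = (k₁/k₂)·C_A⁻¹.
= (0.162×7.320) / (0.682×7.320^2) = 1.186/36.54 = 0.0325.

0.0325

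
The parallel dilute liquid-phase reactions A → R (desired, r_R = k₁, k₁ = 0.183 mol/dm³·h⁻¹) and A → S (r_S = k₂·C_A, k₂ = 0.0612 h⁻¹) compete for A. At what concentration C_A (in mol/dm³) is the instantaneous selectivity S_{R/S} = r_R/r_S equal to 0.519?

S_{R/S} = (k₁/k₂)·C_A⁻¹ ⇒ C_A = (S·k₂/k₁)^(-1).
= (0.519×0.0612/0.183)^(-1) = (0.1736)^(-1) = 5.76 mol/dm³.

5.76 mol/dm³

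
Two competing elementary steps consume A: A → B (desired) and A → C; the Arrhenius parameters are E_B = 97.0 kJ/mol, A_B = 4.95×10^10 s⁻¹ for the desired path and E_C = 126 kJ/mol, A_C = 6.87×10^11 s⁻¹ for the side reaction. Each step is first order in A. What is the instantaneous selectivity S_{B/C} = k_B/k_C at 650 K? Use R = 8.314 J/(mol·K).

k_B/k_C = (A_B/A_C)·exp[−(E_B−E_C)/(RT)] = (A_B/A_C)·exp[(E_C−E_B)/(RT)].
(E_C−E_B)/(RT) = (126−97.0)×10³/(8.314×650) = 29000/5404 = 5.366.
k_B/k_C = (4.95×10^10/6.87×10^11)·exp(5.366) = 0.07205 × 214.1 = 15.4.

15.4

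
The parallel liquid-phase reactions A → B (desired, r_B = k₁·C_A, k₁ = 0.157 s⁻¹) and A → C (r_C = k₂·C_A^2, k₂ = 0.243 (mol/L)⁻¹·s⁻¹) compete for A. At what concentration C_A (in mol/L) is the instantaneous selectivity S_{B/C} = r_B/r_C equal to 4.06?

0.159 mol/L

S_{B/C} = (k₁/k₂)·C_A⁻¹ ⇒ C_A = (S·k₂/k₁)^(-1).
= (4.06×0.243/0.157)^(-1) = (6.284)^(-1) = 0.159 mol/L.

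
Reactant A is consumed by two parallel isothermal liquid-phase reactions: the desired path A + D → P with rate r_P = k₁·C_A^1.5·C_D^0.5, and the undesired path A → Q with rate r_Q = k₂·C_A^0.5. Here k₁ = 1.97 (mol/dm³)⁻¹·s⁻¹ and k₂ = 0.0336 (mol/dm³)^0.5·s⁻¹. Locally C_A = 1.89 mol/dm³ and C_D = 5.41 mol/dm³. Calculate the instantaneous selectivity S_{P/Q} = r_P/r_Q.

S_{P/Q} = r_P/r_Q = (k₁·C_A^1.5·C_D^0.5)/(k₂·C_A^0.5) = (k₁/k₂)·C_A·C_D^0.5.
= (1.97×1.890^1.5×5.410^0.5) / (0.0336×1.890^0.5) = 11.91/0.04619 = 258.

258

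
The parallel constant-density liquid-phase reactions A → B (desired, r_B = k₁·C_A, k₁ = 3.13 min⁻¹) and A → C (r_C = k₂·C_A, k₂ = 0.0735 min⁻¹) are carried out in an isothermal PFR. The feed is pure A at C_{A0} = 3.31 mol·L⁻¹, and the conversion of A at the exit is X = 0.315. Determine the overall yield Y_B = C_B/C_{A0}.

C_A = C_{A0}(1−X) = 2.267 mol·L⁻¹.
Both paths are first order in A, so the instantaneous fraction to B is constant: dC_B/d(−C_A) = k₁/(k₁+k₂) = 0.9771.
C_B = 0.9771·(C_{A0}−C_A) = 0.9771×1.043 = 1.02 mol·L⁻¹.
Y_B = C_B/C_{A0} = 1.019/3.31 = 0.308.

0.308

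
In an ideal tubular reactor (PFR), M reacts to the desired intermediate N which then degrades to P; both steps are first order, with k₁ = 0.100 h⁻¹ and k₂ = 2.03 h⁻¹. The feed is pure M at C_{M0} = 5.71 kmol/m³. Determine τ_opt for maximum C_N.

The intermediate peaks when r₁ = r₂, i.e. k₁e^(−k₁τ) = k₂e^(−k₂τ), giving τ_opt = ln(k₂/k₁)/(k₂−k₁).
= ln(2.03/0.100)/(2.03−0.100) = ln(20.30)/1.930 = 3.011/1.930 = 1.56 h.

1.56 h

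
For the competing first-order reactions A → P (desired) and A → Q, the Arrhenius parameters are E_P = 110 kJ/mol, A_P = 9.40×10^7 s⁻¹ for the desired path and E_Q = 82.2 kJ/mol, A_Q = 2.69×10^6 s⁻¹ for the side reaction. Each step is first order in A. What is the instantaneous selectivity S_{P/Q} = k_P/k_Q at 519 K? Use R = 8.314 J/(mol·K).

Since both paths have the same order in A, the concentration cancels and S_{P/Q} = k_P/k_Q = (A_P/A_Q)·exp[(E_Q−E_P)/(RT)].
(E_Q−E_P)/(RT) = (82.2−110)×10³/(8.314×519) = -27800/4315 = -6.443.
k_P/k_Q = (9.40×10^7/2.69×10^6)·exp(-6.443) = 34.94 × 0.001592 = 0.0556.
Since E_P > E_Q, raising the temperature improves selectivity toward P.

0.0556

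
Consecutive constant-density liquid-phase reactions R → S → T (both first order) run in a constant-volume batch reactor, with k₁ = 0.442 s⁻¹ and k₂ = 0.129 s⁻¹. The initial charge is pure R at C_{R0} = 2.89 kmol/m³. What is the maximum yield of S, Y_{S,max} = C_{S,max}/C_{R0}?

0.602

Evaluating C_S at t_opt = ln(k₂/k₁)/(k₂−k₁) gives C_{S,max}/C_{R0} = (k₁/k₂)^[k₂/(k₂−k₁)].
= (0.442/0.129)^(0.129/(0.129−0.442)) = (3.426)^(-0.4121) = 0.6020.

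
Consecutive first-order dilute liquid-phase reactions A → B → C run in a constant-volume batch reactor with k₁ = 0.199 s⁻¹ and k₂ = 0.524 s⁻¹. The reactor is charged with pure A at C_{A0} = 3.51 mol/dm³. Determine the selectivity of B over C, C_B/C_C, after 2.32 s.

1.24

For first-order series with pure A initially, C_B(t) = k₁C_{A0}/(k₂−k₁)·(e^(−k₁t) − e^(−k₂t)).
e^(−k₁t) = e^(−0.199×2.32) = e^(−0.4617) = 0.6302; e^(−k₂t) = e^(−1.216) = 0.2965.
C_B = 0.199×3.51/(0.524−0.199) × (0.6302−0.2965) = 2.149×0.3337 = 0.7172 mol/dm³.
C_A = C_{A0}e^(−k₁t) = 2.212 mol/dm³, so C_C = C_{A0}−C_A−C_B = 0.5807 mol/dm³; C_B/C_C = 1.24.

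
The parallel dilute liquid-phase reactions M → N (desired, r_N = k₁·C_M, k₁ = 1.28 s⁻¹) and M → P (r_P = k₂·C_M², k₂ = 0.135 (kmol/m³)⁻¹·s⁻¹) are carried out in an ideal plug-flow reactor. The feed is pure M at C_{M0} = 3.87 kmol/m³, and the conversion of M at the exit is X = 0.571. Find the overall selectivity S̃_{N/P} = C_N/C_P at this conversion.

3.47

C_M = C_{M0}(1−X) = 1.660 kmol/m³.
Along a PFR/batch, dC_N/dC_M = −r_N/(r_N+r_P) = −k₁/(k₁+k₂·C_M).
Integrating from C_{M0} to C_M: C_N = (1.28/0.135)·ln[(1.28+0.135·3.87)/(1.28+0.135·1.66)] = 9.481·ln(1.802/1.504) = 1.715 kmol/m³.
C_P = (C_{M0}−C_M)−C_N = 0.4943 kmol/m³; S̃_{N/P} = 1.715/0.4943 = 3.47.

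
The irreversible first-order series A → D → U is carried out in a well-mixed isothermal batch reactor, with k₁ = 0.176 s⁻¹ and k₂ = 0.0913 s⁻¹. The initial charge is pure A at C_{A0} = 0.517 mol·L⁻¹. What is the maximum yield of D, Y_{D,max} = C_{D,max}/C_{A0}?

At the optimum, C_{D,max}/C_{A0} = (k₁/k₂)^[k₂/(k₂−k₁)].
= (0.176/0.0913)^(0.0913/(0.0913−0.176)) = (1.928)^(-1.078) = 0.4929.

0.493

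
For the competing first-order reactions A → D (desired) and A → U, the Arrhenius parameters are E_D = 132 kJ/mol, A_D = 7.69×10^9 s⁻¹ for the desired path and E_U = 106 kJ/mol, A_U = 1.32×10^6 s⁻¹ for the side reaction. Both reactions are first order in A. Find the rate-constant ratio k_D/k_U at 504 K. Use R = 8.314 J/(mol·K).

11.8

With equal orders, S_{D/U} = k_D/k_U = (A_D/A_U)·exp[(E_U−E_D)/(RT)].
(E_U−E_D)/(RT) = (106−132)×10³/(8.314×504) = -26000/4190 = -6.205.
k_D/k_U = (7.69×10^9/1.32×10^6)·exp(-6.205) = 5826 × 0.002020 = 11.8.
Since E_D > E_U, raising the temperature improves selectivity toward D.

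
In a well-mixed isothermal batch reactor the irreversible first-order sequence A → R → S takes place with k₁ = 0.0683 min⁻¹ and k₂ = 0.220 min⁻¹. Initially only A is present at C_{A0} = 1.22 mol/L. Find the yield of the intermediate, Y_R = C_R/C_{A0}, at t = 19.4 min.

0.113

For first-order series with pure A initially, C_R(t) = k₁C_{A0}/(k₂−k₁)·(e^(−k₁t) − e^(−k₂t)).
e^(−k₁t) = e^(−0.0683×19.4) = e^(−1.325) = 0.2658; e^(−k₂t) = e^(−4.268) = 0.01401.
C_R = 0.0683×1.22/(0.220−0.0683) × (0.2658−0.01401) = 0.5493×0.2518 = 0.1383 mol/L.
Y_R = C_R/C_{A0} = 0.1383/1.22 = 0.113.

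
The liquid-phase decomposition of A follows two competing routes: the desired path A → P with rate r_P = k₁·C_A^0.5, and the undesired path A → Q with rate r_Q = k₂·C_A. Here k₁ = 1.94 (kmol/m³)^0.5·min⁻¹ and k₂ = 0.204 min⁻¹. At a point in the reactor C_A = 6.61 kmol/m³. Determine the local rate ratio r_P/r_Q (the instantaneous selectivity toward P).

3.70

S_{P/Q} = r_P/r_Q = (k₁·C_A^0.5)/(k₂·C_A) = (k₁/k₂)·C_A^-0.5.
= (1.94×6.610^0.5) / (0.204×6.610) = 4.988/1.348 = 3.70.
The undesired path is higher order in A, so low C_A (CSTR or dilute feed) favours P.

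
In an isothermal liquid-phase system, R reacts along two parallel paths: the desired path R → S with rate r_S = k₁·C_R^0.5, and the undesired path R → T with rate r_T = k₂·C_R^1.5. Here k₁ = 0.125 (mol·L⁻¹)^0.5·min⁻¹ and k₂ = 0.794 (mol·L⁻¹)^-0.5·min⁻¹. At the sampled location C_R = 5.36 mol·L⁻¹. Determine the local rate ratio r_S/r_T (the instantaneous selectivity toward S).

S_{S/T} = r_S/r_T = (k₁·C_R^0.5)/(k₂·C_R^1.5) = (k₁/k₂)·C_R⁻¹.
= (0.125×5.360^0.5) / (0.794×5.360^1.5) = 0.2894/9.853 = 0.0294.
The undesired path is higher order in R, so low C_R (CSTR or dilute feed) favours S.

0.0294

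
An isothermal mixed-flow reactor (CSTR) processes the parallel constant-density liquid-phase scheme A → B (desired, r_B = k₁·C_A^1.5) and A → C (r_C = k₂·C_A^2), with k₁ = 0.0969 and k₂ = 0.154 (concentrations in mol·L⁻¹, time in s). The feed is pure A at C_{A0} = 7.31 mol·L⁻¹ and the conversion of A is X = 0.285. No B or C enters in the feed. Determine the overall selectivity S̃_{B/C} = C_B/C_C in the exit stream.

0.275

Exit C_A = C_{A0}(1−X) = 7.31×0.715 = 5.227 mol·L⁻¹.
In a CSTR the entire volume is at exit conditions, so r_B = 0.0969×5.227^1.5 = 1.158 and r_C = 0.154×5.227^2 = 4.207.
Overall selectivity = C_B/C_C = r_Bτ/(r_Cτ) = r_B/r_C = 0.275.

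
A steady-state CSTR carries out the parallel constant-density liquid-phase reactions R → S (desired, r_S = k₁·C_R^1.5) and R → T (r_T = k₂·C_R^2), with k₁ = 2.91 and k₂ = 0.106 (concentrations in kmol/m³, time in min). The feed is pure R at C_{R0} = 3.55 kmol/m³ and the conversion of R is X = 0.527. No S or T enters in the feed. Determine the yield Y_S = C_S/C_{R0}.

Exit C_R = C_{R0}(1−X) = 3.55×0.473 = 1.679 kmol/m³.
In a CSTR the entire volume is at exit conditions, so r_S = 2.91×1.679^1.5 = 6.332 and r_T = 0.106×1.679^2 = 0.2989.
Fraction of consumed R going to S: r_S/(r_S+r_T) = 0.9549.
C_S = 0.9549·C_{R0}·X = 0.9549×3.55×0.527 = 1.79 kmol/m³; Y_S = C_S/C_{R0} = 0.503.

0.503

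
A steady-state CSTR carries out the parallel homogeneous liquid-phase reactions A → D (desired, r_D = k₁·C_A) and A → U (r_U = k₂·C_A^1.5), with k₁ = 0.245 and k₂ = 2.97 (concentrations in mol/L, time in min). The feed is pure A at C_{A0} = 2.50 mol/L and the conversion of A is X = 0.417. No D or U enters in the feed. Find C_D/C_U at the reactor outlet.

Exit C_A = C_{A0}(1−X) = 2.50×0.583 = 1.458 mol/L.
In a CSTR the entire volume is at exit conditions, so r_D = 0.245×1.458 = 0.3571 and r_U = 2.97×1.458^1.5 = 5.226.
Overall selectivity = C_D/C_U = r_Dτ/(r_Uτ) = r_D/r_U = 0.0683.

0.0683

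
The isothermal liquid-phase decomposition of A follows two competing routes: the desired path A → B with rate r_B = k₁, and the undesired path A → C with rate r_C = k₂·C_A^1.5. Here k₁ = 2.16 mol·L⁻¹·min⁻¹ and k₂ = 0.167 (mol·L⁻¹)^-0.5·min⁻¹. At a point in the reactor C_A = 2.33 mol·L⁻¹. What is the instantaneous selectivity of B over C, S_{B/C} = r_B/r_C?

3.64

S_{B/C} = r_B/r_C = (k₁)/(k₂·C_A^1.5) = (k₁/k₂)·C_A^-1.5.
= (2.16) / (0.167×2.330^1.5) = 2.160/0.5940 = 3.64.
The undesired path is higher order in A, so low C_A (CSTR or dilute feed) favours B.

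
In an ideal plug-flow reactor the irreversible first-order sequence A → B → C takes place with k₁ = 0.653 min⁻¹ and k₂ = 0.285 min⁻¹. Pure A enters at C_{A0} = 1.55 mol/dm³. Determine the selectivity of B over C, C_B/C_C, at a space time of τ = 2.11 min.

2.36

For first-order series with pure A initially, C_B(τ) = k₁C_{A0}/(k₂−k₁)·(e^(−k₁τ) − e^(−k₂τ)).
e^(−k₁τ) = e^(−0.653×2.11) = e^(−1.378) = 0.2521; e^(−k₂τ) = e^(−0.6013) = 0.5481.
C_B = 0.653×1.55/(0.285−0.653) × (0.2521−0.5481) = (-2.750)×(-0.2959) = 0.8140 mol/dm³.
C_A = C_{A0}e^(−k₁τ) = 0.3908 mol/dm³, so C_C = C_{A0}−C_A−C_B = 0.3452 mol/dm³; C_B/C_C = 2.36.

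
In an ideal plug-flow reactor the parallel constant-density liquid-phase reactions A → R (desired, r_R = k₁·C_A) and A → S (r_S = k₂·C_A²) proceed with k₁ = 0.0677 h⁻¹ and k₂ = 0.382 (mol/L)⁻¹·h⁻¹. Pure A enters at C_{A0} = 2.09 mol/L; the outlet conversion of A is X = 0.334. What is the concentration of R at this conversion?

C_A = C_{A0}(1−X) = 1.392 mol/L.
Along a PFR/batch, dC_R/dC_A = −r_R/(r_R+r_S) = −k₁/(k₁+k₂·C_A).
Integrating from C_{A0} to C_A: C_R = (0.0677/0.382)·ln[(0.0677+0.382·2.09)/(0.0677+0.382·1.39)] = 0.1772·ln(0.8661/0.5994) = 0.06522 mol/L.

0.0652 mol/L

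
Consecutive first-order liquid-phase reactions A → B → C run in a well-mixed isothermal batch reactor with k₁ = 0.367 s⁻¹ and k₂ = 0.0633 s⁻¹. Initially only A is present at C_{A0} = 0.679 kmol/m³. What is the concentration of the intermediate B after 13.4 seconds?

0.345 kmol/m³

Solving the coupled first-order balances gives C_B(t) = [k₁/(k₂−k₁)]·C_{A0}·(e^(−k₁t) − e^(−k₂t)).
e^(−k₁t) = e^(−0.367×13.4) = e^(−4.918) = 0.007315; e^(−k₂t) = e^(−0.8482) = 0.4282.
C_B = 0.367×0.679/(0.0633−0.367) × (0.007315−0.4282) = (-0.8205)×(-0.4209) = 0.3453 kmol/m³.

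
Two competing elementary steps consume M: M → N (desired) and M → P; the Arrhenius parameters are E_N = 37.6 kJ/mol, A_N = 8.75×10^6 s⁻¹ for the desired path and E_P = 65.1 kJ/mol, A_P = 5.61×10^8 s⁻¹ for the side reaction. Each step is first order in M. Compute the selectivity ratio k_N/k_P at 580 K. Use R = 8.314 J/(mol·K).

4.67

Since both paths have the same order in M, the concentration cancels and S_{N/P} = k_N/k_P = (A_N/A_P)·exp[(E_P−E_N)/(RT)].
(E_P−E_N)/(RT) = (65.1−37.6)×10³/(8.314×580) = 27500/4822 = 5.703.
k_N/k_P = (8.75×10^6/5.61×10^8)·exp(5.703) = 0.01560 × 299.7 = 4.67.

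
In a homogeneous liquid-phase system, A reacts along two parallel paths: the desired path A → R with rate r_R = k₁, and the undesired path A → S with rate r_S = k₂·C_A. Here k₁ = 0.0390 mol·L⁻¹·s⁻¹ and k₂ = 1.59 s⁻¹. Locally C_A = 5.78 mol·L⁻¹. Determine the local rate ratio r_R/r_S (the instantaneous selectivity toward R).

S_{R/S} = r_R/r_S = (k₁)/(k₂·C_A) = (k₁/k₂)·C_A⁻¹.
= (0.0390) / (1.59×5.780) = 0.03900/9.190 = 0.00424.

0.00424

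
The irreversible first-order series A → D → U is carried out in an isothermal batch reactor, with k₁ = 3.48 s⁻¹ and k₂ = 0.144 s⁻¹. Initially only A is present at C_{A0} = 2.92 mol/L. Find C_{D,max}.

2.54 mol/L

Evaluating C_D at t_opt = ln(k₂/k₁)/(k₂−k₁) gives C_{D,max}/C_{A0} = (k₁/k₂)^[k₂/(k₂−k₁)].
= (3.48/0.144)^(0.144/(0.144−3.48)) = (24.17)^(-0.04317) = 0.8716.
C_{D,max} = 0.8716×2.92 = 2.54 mol/L.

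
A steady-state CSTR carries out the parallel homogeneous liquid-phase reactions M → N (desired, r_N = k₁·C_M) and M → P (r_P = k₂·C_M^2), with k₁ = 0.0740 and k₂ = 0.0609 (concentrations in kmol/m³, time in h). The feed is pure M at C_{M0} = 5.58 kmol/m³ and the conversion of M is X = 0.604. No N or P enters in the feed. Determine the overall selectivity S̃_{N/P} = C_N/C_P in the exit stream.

0.550

Exit C_M = C_{M0}(1−X) = 5.58×0.396 = 2.210 kmol/m³.
In a CSTR the entire volume is at exit conditions, so r_N = 0.0740×2.210 = 0.1635 and r_P = 0.0609×2.210^2 = 0.2974.
Overall selectivity = C_N/C_P = r_Nτ/(r_Pτ) = r_N/r_P = 0.550.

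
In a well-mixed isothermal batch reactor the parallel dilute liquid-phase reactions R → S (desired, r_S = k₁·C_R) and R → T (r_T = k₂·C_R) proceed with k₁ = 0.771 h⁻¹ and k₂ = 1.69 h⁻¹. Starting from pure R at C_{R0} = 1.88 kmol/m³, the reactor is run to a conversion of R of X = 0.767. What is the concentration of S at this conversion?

0.452 kmol/m³

C_R = C_{R0}(1−X) = 0.4380 kmol/m³.
Both paths are first order in R, so the instantaneous fraction to S is constant: dC_S/d(−C_R) = k₁/(k₁+k₂) = 0.3133.
C_S = 0.3133·(C_{R0}−C_R) = 0.3133×1.442 = 0.452 kmol/m³.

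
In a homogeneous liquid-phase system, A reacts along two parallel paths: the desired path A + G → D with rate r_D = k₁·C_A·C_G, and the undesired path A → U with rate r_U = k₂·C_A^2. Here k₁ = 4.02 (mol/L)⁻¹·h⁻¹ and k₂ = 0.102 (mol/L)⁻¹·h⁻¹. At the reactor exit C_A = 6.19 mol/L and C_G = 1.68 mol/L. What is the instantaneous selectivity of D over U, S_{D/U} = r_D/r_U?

10.7

S_{D/U} = r_D/r_U = (k₁·C_A·C_G)/(k₂·C_A^2) = (k₁/k₂)·C_A⁻¹·C_G.
= (4.02×6.190×1.680) / (0.102×6.190^2) = 41.80/3.908 = 10.7.
The undesired path is higher order in A, so low C_A (CSTR or dilute feed) favours D.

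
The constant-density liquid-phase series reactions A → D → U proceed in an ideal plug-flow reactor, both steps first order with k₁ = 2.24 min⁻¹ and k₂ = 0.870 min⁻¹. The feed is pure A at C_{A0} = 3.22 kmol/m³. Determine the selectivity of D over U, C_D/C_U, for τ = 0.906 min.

Solving the coupled first-order balances gives C_D(τ) = [k₁/(k₂−k₁)]·C_{A0}·(e^(−k₁τ) − e^(−k₂τ)).
e^(−k₁τ) = e^(−2.24×0.906) = e^(−2.029) = 0.1314; e^(−k₂τ) = e^(−0.7882) = 0.4547.
C_D = 2.24×3.22/(0.870−2.24) × (0.1314−0.4547) = (-5.265)×(-0.3232) = 1.702 kmol/m³.
C_A = C_{A0}e^(−k₁τ) = 0.4231 kmol/m³, so C_U = C_{A0}−C_A−C_D = 1.095 kmol/m³; C_D/C_U = 1.55.

1.55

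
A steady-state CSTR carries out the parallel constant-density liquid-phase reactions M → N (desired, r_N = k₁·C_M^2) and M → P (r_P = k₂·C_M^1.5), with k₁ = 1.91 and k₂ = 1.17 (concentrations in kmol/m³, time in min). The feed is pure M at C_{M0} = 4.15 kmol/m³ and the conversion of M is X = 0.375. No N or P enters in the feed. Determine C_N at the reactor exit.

1.13 kmol/m³

Exit C_M = C_{M0}(1−X) = 4.15×0.625 = 2.594 kmol/m³.
Rates in a CSTR are evaluated at the outlet concentration: r_N = 1.91×2.594^2 = 12.85, r_P = 1.17×2.594^1.5 = 4.887.
Fraction of consumed M going to N: r_N/(r_N+r_P) = 0.7245.
C_N = 0.7245·C_{M0}·X = 0.7245×4.15×0.375 = 1.13 kmol/m³.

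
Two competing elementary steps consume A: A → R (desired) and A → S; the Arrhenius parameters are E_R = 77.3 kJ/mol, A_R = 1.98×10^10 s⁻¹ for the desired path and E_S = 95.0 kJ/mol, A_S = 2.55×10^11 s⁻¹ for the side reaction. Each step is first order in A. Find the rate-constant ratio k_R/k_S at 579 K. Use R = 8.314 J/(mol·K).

3.07

Since both paths have the same order in A, the concentration cancels and S_{R/S} = k_R/k_S = (A_R/A_S)·exp[(E_S−E_R)/(RT)].
(E_S−E_R)/(RT) = (95.0−77.3)×10³/(8.314×579) = 17700/4814 = 3.677.
k_R/k_S = (1.98×10^10/2.55×10^11)·exp(3.677) = 0.07765 × 39.52 = 3.07.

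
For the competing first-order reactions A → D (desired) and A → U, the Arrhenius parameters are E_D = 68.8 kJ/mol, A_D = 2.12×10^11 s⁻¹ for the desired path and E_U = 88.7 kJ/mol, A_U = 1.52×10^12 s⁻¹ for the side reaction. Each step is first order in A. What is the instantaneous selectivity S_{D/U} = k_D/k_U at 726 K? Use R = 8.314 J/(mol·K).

Since both paths have the same order in A, the concentration cancels and S_{D/U} = k_D/k_U = (A_D/A_U)·exp[(E_U−E_D)/(RT)].
(E_U−E_D)/(RT) = (88.7−68.8)×10³/(8.314×726) = 19900/6036 = 3.297.
k_D/k_U = (2.12×10^11/1.52×10^12)·exp(3.297) = 0.1395 × 27.03 = 3.77.
Since E_D < E_U, lowering the temperature improves selectivity toward D.

3.77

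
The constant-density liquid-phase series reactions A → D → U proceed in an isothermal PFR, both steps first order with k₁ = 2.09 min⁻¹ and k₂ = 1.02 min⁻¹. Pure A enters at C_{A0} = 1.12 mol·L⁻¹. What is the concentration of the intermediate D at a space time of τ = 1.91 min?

The intermediate concentration in a first-order A→B→C sequence is C_D = k₁C_{A0}(e^(−k₁τ) − e^(−k₂τ))/(k₂−k₁).
e^(−k₁τ) = e^(−2.09×1.91) = e^(−3.992) = 0.01846; e^(−k₂τ) = e^(−1.948) = 0.1425.
C_D = 2.09×1.12/(1.02−2.09) × (0.01846−0.1425) = (-2.188)×(-0.1241) = 0.2714 mol·L⁻¹.

0.271 mol·L⁻¹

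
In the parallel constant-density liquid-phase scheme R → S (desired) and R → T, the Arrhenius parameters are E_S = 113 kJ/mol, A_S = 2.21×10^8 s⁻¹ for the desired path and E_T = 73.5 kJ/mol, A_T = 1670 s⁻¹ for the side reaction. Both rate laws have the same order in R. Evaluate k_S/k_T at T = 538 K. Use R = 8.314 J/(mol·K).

19.3

Since both paths have the same order in R, the concentration cancels and S_{S/T} = k_S/k_T = (A_S/A_T)·exp[(E_T−E_S)/(RT)].
(E_T−E_S)/(RT) = (73.5−113)×10³/(8.314×538) = -39500/4473 = -8.831.
k_S/k_T = (2.21×10^8/1670)·exp(-8.831) = 1.323×10^5 × 1.461×10^-4 = 19.3.
Since E_S > E_T, raising the temperature improves selectivity toward S.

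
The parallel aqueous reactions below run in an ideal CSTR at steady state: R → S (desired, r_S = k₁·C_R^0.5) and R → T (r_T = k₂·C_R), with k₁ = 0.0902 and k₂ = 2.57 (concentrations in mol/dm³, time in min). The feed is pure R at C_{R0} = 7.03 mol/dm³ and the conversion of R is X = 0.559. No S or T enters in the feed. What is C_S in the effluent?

0.0768 mol/dm³

Exit C_R = C_{R0}(1−X) = 7.03×0.441 = 3.100 mol/dm³.
A CSTR operates uniformly at the exit composition, giving r_S = 0.1588 and r_T = 7.968 (each k·C_R^n at C_R = 3.100).
Fraction of consumed R going to S: r_S/(r_S+r_T) = 0.01954.
C_S = 0.01954·C_{R0}·X = 0.01954×7.03×0.559 = 0.0768 mol/dm³.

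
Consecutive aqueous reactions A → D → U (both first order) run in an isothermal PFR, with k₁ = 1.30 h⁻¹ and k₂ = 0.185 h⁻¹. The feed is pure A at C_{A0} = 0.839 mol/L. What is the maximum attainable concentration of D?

At the optimum, C_{D,max}/C_{A0} = (k₁/k₂)^[k₂/(k₂−k₁)].
= (1.30/0.185)^(0.185/(0.185−1.30)) = (7.027)^(-0.1659) = 0.7236.
C_{D,max} = 0.7236×0.839 = 0.607 mol/L.

0.607 mol/L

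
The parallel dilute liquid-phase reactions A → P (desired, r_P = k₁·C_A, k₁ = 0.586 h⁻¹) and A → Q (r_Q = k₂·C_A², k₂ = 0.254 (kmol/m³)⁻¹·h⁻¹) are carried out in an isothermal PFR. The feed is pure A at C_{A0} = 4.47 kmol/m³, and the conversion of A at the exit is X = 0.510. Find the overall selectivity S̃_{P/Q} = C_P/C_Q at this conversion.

C_A = C_{A0}(1−X) = 2.190 kmol/m³.
Along a PFR/batch, dC_P/dC_A = −r_P/(r_P+r_Q) = −k₁/(k₁+k₂·C_A).
Integrating from C_{A0} to C_A: C_P = (0.586/0.254)·ln[(0.586+0.254·4.47)/(0.586+0.254·2.19)] = 2.307·ln(1.721/1.142) = 0.9460 kmol/m³.
C_Q = (C_{A0}−C_A)−C_P = 1.334 kmol/m³; S̃_{P/Q} = 0.9460/1.334 = 0.709.

0.709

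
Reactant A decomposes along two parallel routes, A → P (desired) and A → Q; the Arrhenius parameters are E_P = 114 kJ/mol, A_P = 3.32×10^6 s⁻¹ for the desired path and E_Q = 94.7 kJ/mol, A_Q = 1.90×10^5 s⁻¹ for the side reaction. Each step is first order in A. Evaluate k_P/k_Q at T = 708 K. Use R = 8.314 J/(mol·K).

Since both paths have the same order in A, the concentration cancels and S_{P/Q} = k_P/k_Q = (A_P/A_Q)·exp[(E_Q−E_P)/(RT)].
(E_Q−E_P)/(RT) = (94.7−114)×10³/(8.314×708) = -19300/5886 = -3.279.
k_P/k_Q = (3.32×10^6/1.90×10^5)·exp(-3.279) = 17.47 × 0.03767 = 0.658.
Since E_P > E_Q, raising the temperature improves selectivity toward P.

0.658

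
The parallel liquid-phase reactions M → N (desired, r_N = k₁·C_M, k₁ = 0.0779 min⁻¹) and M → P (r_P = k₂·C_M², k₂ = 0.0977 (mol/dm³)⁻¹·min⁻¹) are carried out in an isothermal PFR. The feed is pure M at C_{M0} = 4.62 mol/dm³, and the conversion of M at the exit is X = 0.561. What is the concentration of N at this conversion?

0.519 mol/dm³

C_M = C_{M0}(1−X) = 2.028 mol/dm³.
Along a PFR/batch, dC_N/dC_M = −r_N/(r_N+r_P) = −k₁/(k₁+k₂·C_M).
Integrating from C_{M0} to C_M: C_N = (0.0779/0.0977)·ln[(0.0779+0.0977·4.62)/(0.0779+0.0977·2.03)] = 0.7973·ln(0.5293/0.2761) = 0.5190 mol/dm³.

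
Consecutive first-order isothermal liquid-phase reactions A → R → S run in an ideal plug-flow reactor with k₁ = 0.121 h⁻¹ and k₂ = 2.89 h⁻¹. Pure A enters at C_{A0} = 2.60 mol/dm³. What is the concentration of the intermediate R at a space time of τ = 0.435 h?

0.0755 mol/dm³

The intermediate concentration in a first-order A→B→C sequence is C_R = k₁C_{A0}(e^(−k₁τ) − e^(−k₂τ))/(k₂−k₁).
e^(−k₁τ) = e^(−0.121×0.435) = e^(−0.05264) = 0.9487; e^(−k₂τ) = e^(−1.257) = 0.2845.
C_R = 0.121×2.60/(2.89−0.121) × (0.9487−0.2845) = 0.1136×0.6643 = 0.07547 mol/dm³.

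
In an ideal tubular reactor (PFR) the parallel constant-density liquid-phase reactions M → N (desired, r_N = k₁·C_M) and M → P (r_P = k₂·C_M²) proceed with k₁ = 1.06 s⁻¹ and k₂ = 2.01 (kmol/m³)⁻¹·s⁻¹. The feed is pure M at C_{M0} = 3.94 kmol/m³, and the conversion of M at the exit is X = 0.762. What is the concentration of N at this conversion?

C_M = C_{M0}(1−X) = 0.9377 kmol/m³.
Along a PFR/batch, dC_N/dC_M = −r_N/(r_N+r_P) = −k₁/(k₁+k₂·C_M).
Integrating from C_{M0} to C_M: C_N = (1.06/2.01)·ln[(1.06+2.01·3.94)/(1.06+2.01·0.938)] = 0.5274·ln(8.979/2.945) = 0.5880 kmol/m³.

0.588 kmol/m³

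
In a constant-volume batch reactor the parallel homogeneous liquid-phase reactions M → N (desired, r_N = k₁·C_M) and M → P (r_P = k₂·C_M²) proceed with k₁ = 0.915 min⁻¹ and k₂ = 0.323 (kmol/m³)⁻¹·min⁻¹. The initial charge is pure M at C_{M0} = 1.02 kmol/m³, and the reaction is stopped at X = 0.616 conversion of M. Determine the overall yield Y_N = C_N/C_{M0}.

0.494

C_M = C_{M0}(1−X) = 0.3917 kmol/m³.
Along a PFR/batch, dC_N/dC_M = −r_N/(r_N+r_P) = −k₁/(k₁+k₂·C_M).
Integrating from C_{M0} to C_M: C_N = (0.915/0.323)·ln[(0.915+0.323·1.02)/(0.915+0.323·0.392)] = 2.833·ln(1.244/1.042) = 0.5043 kmol/m³.
Y_N = C_N/C_{M0} = 0.5043/1.02 = 0.494.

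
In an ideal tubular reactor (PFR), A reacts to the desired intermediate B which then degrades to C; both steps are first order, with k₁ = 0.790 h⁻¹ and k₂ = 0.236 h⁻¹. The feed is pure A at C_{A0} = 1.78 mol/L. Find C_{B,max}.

1.06 mol/L

Evaluating C_B at τ_opt = ln(k₂/k₁)/(k₂−k₁) gives C_{B,max}/C_{A0} = (k₁/k₂)^[k₂/(k₂−k₁)].
= (0.790/0.236)^(0.236/(0.236−0.790)) = (3.347)^(-0.4260) = 0.5977.
C_{B,max} = 0.5977×1.78 = 1.06 mol/L.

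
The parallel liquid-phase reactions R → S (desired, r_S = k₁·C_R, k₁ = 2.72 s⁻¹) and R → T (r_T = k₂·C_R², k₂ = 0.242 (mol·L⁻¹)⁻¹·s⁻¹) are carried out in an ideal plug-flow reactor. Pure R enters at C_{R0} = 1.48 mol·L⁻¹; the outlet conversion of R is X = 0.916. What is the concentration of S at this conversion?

1.27 mol·L⁻¹

C_R = C_{R0}(1−X) = 0.1243 mol·L⁻¹.
Along a PFR/batch, dC_S/dC_R = −r_S/(r_S+r_T) = −k₁/(k₁+k₂·C_R).
Integrating from C_{R0} to C_R: C_S = (2.72/0.242)·ln[(2.72+0.242·1.48)/(2.72+0.242·0.124)] = 11.24·ln(3.078/2.750) = 1.267 mol·L⁻¹.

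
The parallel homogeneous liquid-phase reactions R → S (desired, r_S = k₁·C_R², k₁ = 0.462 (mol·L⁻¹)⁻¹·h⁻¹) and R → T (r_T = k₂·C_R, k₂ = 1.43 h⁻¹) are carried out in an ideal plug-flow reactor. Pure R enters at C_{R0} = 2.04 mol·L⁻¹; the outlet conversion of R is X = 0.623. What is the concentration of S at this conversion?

C_R = C_{R0}(1−X) = 0.7691 mol·L⁻¹.
Along a PFR/batch, dC_T/dC_R = −r_T/(r_S+r_T) = −k₂/(k₂+k₁·C_R).
Integrating from C_{R0} to C_R: C_T = (1.43/0.462)·ln[(1.43+0.462·2.04)/(1.43+0.462·0.769)] = 3.095·ln(2.372/1.785) = 0.8801 mol·L⁻¹.
Then C_S = (C_{R0}−C_R) − C_T = 1.271 − 0.8801 = 0.3908 mol·L⁻¹.

0.391 mol·L⁻¹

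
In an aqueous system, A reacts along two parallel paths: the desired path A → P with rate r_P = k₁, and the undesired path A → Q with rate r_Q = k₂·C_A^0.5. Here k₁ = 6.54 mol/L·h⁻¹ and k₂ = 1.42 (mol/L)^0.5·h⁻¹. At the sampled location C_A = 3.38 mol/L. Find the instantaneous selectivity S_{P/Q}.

2.51

S_{P/Q} = r_P/r_Q = (k₁)/(k₂·C_A^0.5) = (k₁/k₂)·C_A^-0.5.
= (6.54) / (1.42×3.380^0.5) = 6.540/2.611 = 2.51.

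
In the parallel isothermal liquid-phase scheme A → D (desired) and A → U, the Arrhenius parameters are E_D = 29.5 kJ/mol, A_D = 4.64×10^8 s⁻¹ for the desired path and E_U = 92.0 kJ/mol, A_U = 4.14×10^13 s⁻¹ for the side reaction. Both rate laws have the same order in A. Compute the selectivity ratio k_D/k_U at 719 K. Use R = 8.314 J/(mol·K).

k_D/k_U = (A_D/A_U)·exp[−(E_D−E_U)/(RT)] = (A_D/A_U)·exp[(E_U−E_D)/(RT)].
(E_U−E_D)/(RT) = (92.0−29.5)×10³/(8.314×719) = 62500/5978 = 10.46.
k_D/k_U = (4.64×10^8/4.14×10^13)·exp(10.46) = 1.121×10^-5 × 34732 = 0.389.
Since E_D < E_U, lowering the temperature improves selectivity toward D.

0.389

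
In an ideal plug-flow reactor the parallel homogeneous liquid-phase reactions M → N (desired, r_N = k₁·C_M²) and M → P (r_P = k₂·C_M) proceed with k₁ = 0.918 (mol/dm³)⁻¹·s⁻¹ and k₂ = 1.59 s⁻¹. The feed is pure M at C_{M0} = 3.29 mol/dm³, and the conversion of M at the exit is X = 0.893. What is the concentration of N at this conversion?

1.41 mol/dm³

C_M = C_{M0}(1−X) = 0.3520 mol/dm³.
Along a PFR/batch, dC_P/dC_M = −r_P/(r_N+r_P) = −k₂/(k₂+k₁·C_M).
Integrating from C_{M0} to C_M: C_P = (1.59/0.918)·ln[(1.59+0.918·3.29)/(1.59+0.918·0.352)] = 1.732·ln(4.610/1.913) = 1.523 mol/dm³.
Then C_N = (C_{M0}−C_M) − C_P = 2.938 − 1.523 = 1.415 mol/dm³.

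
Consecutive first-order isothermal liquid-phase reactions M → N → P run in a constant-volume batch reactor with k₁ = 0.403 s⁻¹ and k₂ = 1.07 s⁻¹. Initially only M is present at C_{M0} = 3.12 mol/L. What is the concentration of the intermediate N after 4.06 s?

0.343 mol/L

The intermediate concentration in a first-order A→B→C sequence is C_N = k₁C_{M0}(e^(−k₁t) − e^(−k₂t))/(k₂−k₁).
e^(−k₁t) = e^(−0.403×4.06) = e^(−1.636) = 0.1947; e^(−k₂t) = e^(−4.344) = 0.01298.
C_N = 0.403×3.12/(1.07−0.403) × (0.1947−0.01298) = 1.885×0.1817 = 0.3426 mol/L.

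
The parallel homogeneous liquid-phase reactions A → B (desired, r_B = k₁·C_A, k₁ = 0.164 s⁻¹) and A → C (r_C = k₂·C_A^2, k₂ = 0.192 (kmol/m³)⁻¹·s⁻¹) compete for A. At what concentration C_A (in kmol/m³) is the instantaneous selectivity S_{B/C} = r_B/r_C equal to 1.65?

0.518 kmol/m³

S_{B/C} = (k₁/k₂)·C_A⁻¹ ⇒ C_A = (S·k₂/k₁)^(-1).
= (1.65×0.192/0.164)^(-1) = (1.932)^(-1) = 0.518 kmol/m³.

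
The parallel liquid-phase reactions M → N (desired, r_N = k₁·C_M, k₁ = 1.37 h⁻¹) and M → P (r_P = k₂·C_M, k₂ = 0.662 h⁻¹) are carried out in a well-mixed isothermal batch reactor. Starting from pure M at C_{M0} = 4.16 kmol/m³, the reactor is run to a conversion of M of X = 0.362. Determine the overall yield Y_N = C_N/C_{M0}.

0.244

C_M = C_{M0}(1−X) = 2.654 kmol/m³.
Both paths are first order in M, so the instantaneous fraction to N is constant: dC_N/d(−C_M) = k₁/(k₁+k₂) = 0.6742.
C_N = 0.6742·(C_{M0}−C_M) = 0.6742×1.506 = 1.02 kmol/m³.
Y_N = C_N/C_{M0} = 1.015/4.16 = 0.244.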